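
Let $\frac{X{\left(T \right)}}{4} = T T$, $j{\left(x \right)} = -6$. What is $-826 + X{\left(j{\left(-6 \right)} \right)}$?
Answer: $-682$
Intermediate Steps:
$X{\left(T \right)} = 4 T^{2}$ ($X{\left(T \right)} = 4 T T = 4 T^{2}$)
$-826 + X{\left(j{\left(-6 \right)} \right)} = -826 + 4 \left(-6\right)^{2} = -826 + 4 \cdot 36 = -826 + 144 = -682$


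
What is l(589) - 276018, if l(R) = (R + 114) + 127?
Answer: -275188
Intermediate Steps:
l(R) = 241 + R (l(R) = (114 + R) + 127 = 241 + R)
l(589) - 276018 = (241 + 589) - 276018 = 830 - 276018 = -275188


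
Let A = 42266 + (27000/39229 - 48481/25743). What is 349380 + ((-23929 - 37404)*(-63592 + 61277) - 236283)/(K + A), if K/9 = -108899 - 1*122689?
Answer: 720343531132140011016/2062186387649971 ≈ 3.4931e+5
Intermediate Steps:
K = -2084292 (K = 9*(-108899 - 1*122689) = 9*(-108899 - 122689) = 9*(-231588) = -2084292)
A = 42682049364953/1009872147 (A = 42266 + (27000*(1/39229) - 48481*1/25743) = 42266 + (27000/39229 - 48481/25743) = 42266 - 1206800149/1009872147 = 42682049364953/1009872147 ≈ 42265.)
349380 + ((-23929 - 37404)*(-63592 + 61277) - 236283)/(K + A) = 349380 + ((-23929 - 37404)*(-63592 + 61277) - 236283)/(-2084292 + 42682049364953/1009872147) = 349380 + (-61333*(-2315) - 236283)/(-2062186387649971/1009872147) = 349380 + (141985895 - 236283)*(-1009872147/2062186387649971) = 349380 + 141749612*(-1009872147/2062186387649971) = 349380 - 143148985006856964/2062186387649971 = 720343531132140011016/2062186387649971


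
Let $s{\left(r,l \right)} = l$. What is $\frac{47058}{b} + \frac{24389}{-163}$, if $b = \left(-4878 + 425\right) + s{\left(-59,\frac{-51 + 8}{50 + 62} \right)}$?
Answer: $- \frac{13023811879}{81300977} \approx -160.19$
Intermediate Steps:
$b = - \frac{498779}{112}$ ($b = \left(-4878 + 425\right) + \frac{-51 + 8}{50 + 62} = -4453 - \frac{43}{112} = - \frac{498779}{112} \approx -4453.4$)
$\frac{47058}{b} + \frac{24389}{-163} = \frac{47058}{- \frac{498779}{112}} + \frac{24389}{-163} = 47058 \left(- \frac{112}{498779}\right) + 24389 \left(- \frac{1}{163}\right) = - \frac{5270496}{498779} - \frac{24389}{163} = - \frac{13023811879}{81300977}$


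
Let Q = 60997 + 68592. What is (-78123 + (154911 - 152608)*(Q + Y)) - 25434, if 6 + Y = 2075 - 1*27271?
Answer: 240299704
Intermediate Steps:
Y = -25202 (Y = -6 + (2075 - 1*27271) = -6 + (2075 - 27271) = -6 - 25196 = -25202)
Q = 129589
(-78123 + (154911 - 152608)*(Q + Y)) - 25434 = (-78123 + (154911 - 152608)*(129589 - 25202)) - 25434 = (-78123 + 2303*104387) - 25434 = (-78123 + 240403261) - 25434 = 240325138 - 25434 = 240299704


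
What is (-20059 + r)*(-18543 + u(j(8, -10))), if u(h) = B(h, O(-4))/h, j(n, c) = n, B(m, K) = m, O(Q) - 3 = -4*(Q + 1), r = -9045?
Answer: 539646368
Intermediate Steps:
O(Q) = -1 - 4*Q (O(Q) = 3 - 4*(Q + 1) = 3 - 4*(1 + Q) = 3 + (-4 - 4*Q) = -1 - 4*Q)
u(h) = 1 (u(h) = h/h = 1)
(-20059 + r)*(-18543 + u(j(8, -10))) = (-20059 - 9045)*(-18543 + 1) = -29104*(-18542) = 539646368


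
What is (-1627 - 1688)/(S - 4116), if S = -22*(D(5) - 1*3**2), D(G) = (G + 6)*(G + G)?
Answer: 3315/6338 ≈ 0.52304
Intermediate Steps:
D(G) = 2*G*(6 + G) (D(G) = (6 + G)*(2*G) = 2*G*(6 + G))
S = -2222 (S = -22*(2*5*(6 + 5) - 1*3**2) = -22*(2*5*11 - 1*9) = -22*(110 - 9) = -22*101 = -2222)
(-1627 - 1688)/(S - 4116) = (-1627 - 1688)/(-2222 - 4116) = -3315/(-6338) = -3315*(-1/6338) = 3315/6338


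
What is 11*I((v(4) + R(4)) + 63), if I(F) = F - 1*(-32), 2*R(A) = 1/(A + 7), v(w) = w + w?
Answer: 2267/2 ≈ 1133.5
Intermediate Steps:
v(w) = 2*w
R(A) = 1/(2*(7 + A)) (R(A) = 1/(2*(A + 7)) = 1/(2*(7 + A)))
I(F) = 32 + F (I(F) = F + 32 = 32 + F)
11*I((v(4) + R(4)) + 63) = 11*(32 + ((2*4 + 1/(2*(7 + 4))) + 63)) = 11*(32 + ((8 + (½)/11) + 63)) = 11*(32 + ((8 + (½)*(1/11)) + 63)) = 11*(32 + ((8 + 1/22) + 63)) = 11*(32 + (177/22 + 63)) = 11*(32 + 1563/22) = 11*(2267/22) = 2267/2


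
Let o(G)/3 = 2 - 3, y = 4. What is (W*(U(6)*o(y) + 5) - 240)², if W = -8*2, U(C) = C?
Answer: 1024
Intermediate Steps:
W = -16
o(G) = -3 (o(G) = 3*(2 - 3) = 3*(-1) = -3)
(W*(U(6)*o(y) + 5) - 240)² = (-16*(6*(-3) + 5) - 240)² = (-16*(-18 + 5) - 240)² = (-16*(-13) - 240)² = (208 - 240)² = (-32)² = 1024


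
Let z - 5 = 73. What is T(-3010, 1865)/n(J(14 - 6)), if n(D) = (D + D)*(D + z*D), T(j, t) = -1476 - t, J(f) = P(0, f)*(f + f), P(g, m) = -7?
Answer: -3341/1981952 ≈ -0.0016857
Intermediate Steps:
z = 78 (z = 5 + 73 = 78)
J(f) = -14*f (J(f) = -7*(f + f) = -14*f)
n(D) = 158*D² (n(D) = (D + D)*(D + 78*D) = (2*D)*(79*D) = 158*D²)
T(-3010, 1865)/n(J(14 - 6)) = (-1476 - 1*1865)/((158*(-14*(14 - 6))²)) = (-1476 - 1865)/((158*(-14*8)²)) = -3341/(158*(-112)²) = -3341/(158*12544) = -3341/1981952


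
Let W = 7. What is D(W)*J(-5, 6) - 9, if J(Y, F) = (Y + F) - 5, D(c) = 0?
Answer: -9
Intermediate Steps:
J(Y, F) = -5 + F + Y (J(Y, F) = (F + Y) - 5 = -5 + F + Y)
D(W)*J(-5, 6) - 9 = 0*(-5 + 6 - 5) - 9 = 0*(-4) - 9 = 0 - 9 = -9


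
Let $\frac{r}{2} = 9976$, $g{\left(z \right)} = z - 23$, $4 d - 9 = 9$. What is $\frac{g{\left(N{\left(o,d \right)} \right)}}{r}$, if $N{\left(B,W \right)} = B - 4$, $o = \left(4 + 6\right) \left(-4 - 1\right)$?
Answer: $- \frac{77}{19952} \approx -0.0038593$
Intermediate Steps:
$d = \frac{9}{2}$ ($d = \frac{9}{4} + \frac{1}{4} \cdot 9 = \frac{9}{4} + \frac{9}{4} = \frac{9}{2} \approx 4.5$)
$o = -50$ ($o = 10 \left(-5\right) = -50$)
$N{\left(B,W \right)} = -4 + B$ ($N{\left(B,W \right)} = B - 4 = -4 + B$)
$g{\left(z \right)} = -23 + z$ ($g{\left(z \right)} = z - 23 = -23 + z$)
$r = 19952$ ($r = 2 \cdot 9976 = 19952$)
$\frac{g{\left(N{\left(o,d \right)} \right)}}{r} = \frac{-23 - 54}{19952} = \left(-23 - 54\right) \frac{1}{19952} = \left(-77\right) \frac{1}{19952} = - \frac{77}{19952}$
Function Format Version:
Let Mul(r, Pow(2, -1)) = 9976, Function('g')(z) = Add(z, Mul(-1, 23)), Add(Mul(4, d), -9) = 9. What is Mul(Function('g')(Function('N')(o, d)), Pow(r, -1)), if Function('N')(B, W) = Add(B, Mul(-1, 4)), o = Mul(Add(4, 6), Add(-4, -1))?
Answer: Rational(-77, 19952) ≈ -0.0038593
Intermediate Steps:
d = Rational(9, 2) (d = Add(Rational(9, 4), Mul(Rational(1, 4), 9)) = Add(Rational(9, 4), Rational(9, 4)) = Rational(9, 2) ≈ 4.5000)
o = -50 (o = Mul(10, -5) = -50)
Function('N')(B, W) = Add(-4, B) (Function('N')(B, W) = Add(B, -4) = Add(-4, B))
Function('g')(z) = Add(-23, z) (Function('g')(z) = Add(z, -23) = Add(-23, z))
r = 19952 (r = Mul(2, 9976) = 19952)
Mul(Function('g')(Function('N')(o, d)), Pow(r, -1)) = Mul(Add(-23, Add(-4, -50)), Pow(19952, -1)) = Mul(Add(-23, -54), Rational(1, 19952)) = Mul(-77, Rational(1, 19952)) = Rational(-77, 19952)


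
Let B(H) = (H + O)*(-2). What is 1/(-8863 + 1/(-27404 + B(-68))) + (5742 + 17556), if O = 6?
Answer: 5633051942738/241782641 ≈ 23298.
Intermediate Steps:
B(H) = -12 - 2*H (B(H) = (H + 6)*(-2) = (6 + H)*(-2) = -12 - 2*H)
1/(-8863 + 1/(-27404 + B(-68))) + (5742 + 17556) = 1/(-8863 + 1/(-27404 + (-12 - 2*(-68)))) + (5742 + 17556) = 1/(-8863 + 1/(-27404 + (-12 + 136))) + 23298 = 1/(-8863 + 1/(-27404 + 124)) + 23298 = 1/(-8863 + 1/(-27280)) + 23298 = 1/(-8863 - 1/27280) + 23298 = 1/(-241782641/27280) + 23298 = -27280/241782641 + 23298 = 5633051942738/241782641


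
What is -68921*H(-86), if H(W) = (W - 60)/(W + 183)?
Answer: 10062466/97 ≈ 1.0374e+5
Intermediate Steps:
H(W) = (-60 + W)/(183 + W)
-68921*H(-86) = -68921*(-60 - 86)/(183 - 86) = -68921*-146/97 = -68921*(1/97)*(-146) = -68921/(1/(-146/97)) = -68921/(-97/146) = -68921*(-146/97) = 10062466/97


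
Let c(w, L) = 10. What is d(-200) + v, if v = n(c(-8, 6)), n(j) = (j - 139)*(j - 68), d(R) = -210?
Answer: 7272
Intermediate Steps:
n(j) = (-139 + j)*(-68 + j)
v = 7482 (v = 9452 + 10² - 207*10 = 9452 + 100 - 2070 = 7482)
d(-200) + v = -210 + 7482 = 7272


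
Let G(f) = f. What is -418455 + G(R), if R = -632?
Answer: -419087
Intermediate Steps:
-418455 + G(R) = -418455 - 632 = -419087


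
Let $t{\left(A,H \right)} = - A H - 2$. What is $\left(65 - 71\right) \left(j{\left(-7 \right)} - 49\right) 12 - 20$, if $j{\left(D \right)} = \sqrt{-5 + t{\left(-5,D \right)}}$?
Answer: $3508 - 72 i \sqrt{42} \approx 3508.0 - 466.61 i$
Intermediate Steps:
$t{\left(A,H \right)} = -2 - A H$ ($t{\left(A,H \right)} = - A H - 2 = -2 - A H$)
$j{\left(D \right)} = \sqrt{-7 + 5 D}$ ($j{\left(D \right)} = \sqrt{-5 - \left(2 - 5 D\right)} = \sqrt{-5 + \left(-2 + 5 D\right)} = \sqrt{-7 + 5 D}$)
$\left(65 - 71\right) \left(j{\left(-7 \right)} - 49\right) 12 - 20 = \left(65 - 71\right) \left(\sqrt{-7 + 5 \left(-7\right)} - 49\right) 12 - 20 = - 6 \left(\sqrt{-7 - 35} - 49\right) 12 - 20 = - 6 \left(\sqrt{-42} - 49\right) 12 - 20 = - 6 \left(i \sqrt{42} - 49\right) 12 - 20 = - 6 \left(-49 + i \sqrt{42}\right) 12 - 20 = \left(294 - 6 i \sqrt{42}\right) 12 - 20 = \left(3528 - 72 i \sqrt{42}\right) - 20 = 3508 - 72 i \sqrt{42}$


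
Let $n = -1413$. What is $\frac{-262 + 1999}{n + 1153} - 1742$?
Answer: $- \frac{454657}{260} \approx -1748.7$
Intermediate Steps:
$\frac{-262 + 1999}{n + 1153} - 1742 = \frac{-262 + 1999}{-1413 + 1153} - 1742 = \frac{1737}{-260} - 1742 = 1737 \left(- \frac{1}{260}\right) - 1742 = - \frac{1737}{260} - 1742 = - \frac{454657}{260}$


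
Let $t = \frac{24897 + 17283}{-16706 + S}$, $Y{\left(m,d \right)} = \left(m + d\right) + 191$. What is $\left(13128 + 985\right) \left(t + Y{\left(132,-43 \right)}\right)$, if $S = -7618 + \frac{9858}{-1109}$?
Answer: $\frac{17662586739050}{4497529} \approx 3.9272 \cdot 10^{6}$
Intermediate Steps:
$Y{\left(m,d \right)} = 191 + d + m$ ($Y{\left(m,d \right)} = \left(d + m\right) + 191 = 191 + d + m$)
$S = - \frac{8458220}{1109}$ ($S = -7618 + 9858 \left(- \frac{1}{1109}\right) = -7618 - \frac{9858}{1109} = - \frac{8458220}{1109} \approx -7626.9$)
$t = - \frac{7796270}{4497529}$ ($t = \frac{24897 + 17283}{-16706 - \frac{8458220}{1109}} = \frac{42180}{- \frac{26985174}{1109}} = 42180 \left(- \frac{1109}{26985174}\right) = - \frac{7796270}{4497529} \approx -1.7335$)
$\left(13128 + 985\right) \left(t + Y{\left(132,-43 \right)}\right) = \left(13128 + 985\right) \left(- \frac{7796270}{4497529} + \left(191 - 43 + 132\right)\right) = 14113 \left(- \frac{7796270}{4497529} + 280\right) = 14113 \cdot \frac{1251511850}{4497529} = \frac{17662586739050}{4497529}$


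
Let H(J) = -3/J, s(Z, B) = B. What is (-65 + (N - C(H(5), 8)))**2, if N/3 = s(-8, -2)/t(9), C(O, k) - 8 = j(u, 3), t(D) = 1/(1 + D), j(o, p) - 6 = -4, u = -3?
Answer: 18225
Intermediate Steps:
j(o, p) = 2 (j(o, p) = 6 - 4 = 2)
C(O, k) = 10 (C(O, k) = 8 + 2 = 10)
N = -60 (N = 3*(-2/(1/(1 + 9))) = 3*(-2/(1/10)) = 3*(-2/1/10) = 3*(-2*10) = 3*(-20) = -60)
(-65 + (N - C(H(5), 8)))**2 = (-65 + (-60 - 1*10))**2 = (-65 + (-60 - 10))**2 = (-65 - 70)**2 = (-135)**2 = 18225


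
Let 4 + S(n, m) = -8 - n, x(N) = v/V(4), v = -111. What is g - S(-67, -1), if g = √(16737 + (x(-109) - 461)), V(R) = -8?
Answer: -55 + √260638/4 ≈ 72.632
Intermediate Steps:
x(N) = 111/8 (x(N) = -111/(-8) = -111*(-⅛) = 111/8)
S(n, m) = -12 - n (S(n, m) = -4 + (-8 - n) = -12 - n)
g = √260638/4 (g = √(16737 + (111/8 - 461)) = √(16737 - 3577/8) = √(130319/8) = √260638/4 ≈ 127.63)
g - S(-67, -1) = √260638/4 - (-12 - 1*(-67)) = √260638/4 - (-12 + 67) = √260638/4 - 1*55 = √260638/4 - 55 = -55 + √260638/4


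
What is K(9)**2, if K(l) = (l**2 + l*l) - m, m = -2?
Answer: 26896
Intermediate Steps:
K(l) = 2 + 2*l**2 (K(l) = (l**2 + l*l) - 1*(-2) = (l**2 + l**2) + 2 = 2*l**2 + 2 = 2 + 2*l**2)
K(9)**2 = (2 + 2*9**2)**2 = (2 + 2*81)**2 = (2 + 162)**2 = 164**2 = 26896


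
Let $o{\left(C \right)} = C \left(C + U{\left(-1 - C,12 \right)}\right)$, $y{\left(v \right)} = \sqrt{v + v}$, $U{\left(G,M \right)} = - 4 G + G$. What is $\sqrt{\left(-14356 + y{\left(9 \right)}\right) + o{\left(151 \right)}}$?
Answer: $\sqrt{77301 + 3 \sqrt{2}} \approx 278.04$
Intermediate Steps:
$U{\left(G,M \right)} = - 3 G$
$y{\left(v \right)} = \sqrt{2} \sqrt{v}$ ($y{\left(v \right)} = \sqrt{2 v} = \sqrt{2} \sqrt{v}$)
$o{\left(C \right)} = C \left(3 + 4 C\right)$ ($o{\left(C \right)} = C \left(C - 3 \left(-1 - C\right)\right) = C \left(C + \left(3 + 3 C\right)\right) = C \left(3 + 4 C\right)$)
$\sqrt{\left(-14356 + y{\left(9 \right)}\right) + o{\left(151 \right)}} = \sqrt{\left(-14356 + \sqrt{2} \sqrt{9}\right) + 151 \left(3 + 4 \cdot 151\right)} = \sqrt{\left(-14356 + \sqrt{2} \cdot 3\right) + 151 \left(3 + 604\right)} = \sqrt{\left(-14356 + 3 \sqrt{2}\right) + 151 \cdot 607} = \sqrt{\left(-14356 + 3 \sqrt{2}\right) + 91657} = \sqrt{77301 + 3 \sqrt{2}}$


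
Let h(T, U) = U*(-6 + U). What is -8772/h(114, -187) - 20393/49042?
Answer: -68600011/104116166 ≈ -0.65888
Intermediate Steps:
-8772/h(114, -187) - 20393/49042 = -8772*(-1/(187*(-6 - 187))) - 20393/49042 = -8772/((-187*(-193))) - 20393*1/49042 = -8772/36091 - 20393/49042 = -8772*1/36091 - 20393/49042 = -516/2123 - 20393/49042 = -68600011/104116166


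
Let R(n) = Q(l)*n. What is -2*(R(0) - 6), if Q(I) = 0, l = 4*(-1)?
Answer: 12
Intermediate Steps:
l = -4
R(n) = 0 (R(n) = 0*n = 0)
-2*(R(0) - 6) = -2*(0 - 6) = -2*(-6) = 12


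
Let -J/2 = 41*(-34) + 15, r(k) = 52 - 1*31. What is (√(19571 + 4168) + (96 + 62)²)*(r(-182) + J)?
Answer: 69374956 + 2779*√23739 ≈ 6.9803e+7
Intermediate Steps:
r(k) = 21 (r(k) = 52 - 31 = 21)
J = 2758 (J = -2*(41*(-34) + 15) = -2*(-1394 + 15) = -2*(-1379) = 2758)
(√(19571 + 4168) + (96 + 62)²)*(r(-182) + J) = (√(19571 + 4168) + (96 + 62)²)*(21 + 2758) = (√23739 + 158²)*2779 = (√23739 + 24964)*2779 = (24964 + √23739)*2779 = 69374956 + 2779*√23739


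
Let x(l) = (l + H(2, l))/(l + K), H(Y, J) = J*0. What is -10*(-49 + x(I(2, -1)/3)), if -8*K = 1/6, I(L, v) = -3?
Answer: 23530/49 ≈ 480.20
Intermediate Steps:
H(Y, J) = 0
K = -1/48 (K = -1/(8*6) = -⅛*⅙ = -1/48 ≈ -0.020833)
x(l) = l/(-1/48 + l) (x(l) = (l + 0)/(l - 1/48) = l/(-1/48 + l))
-10*(-49 + x(I(2, -1)/3)) = -10*(-49 + 48*(-3/3)/(-1 + 48*(-3/3))) = -10*(-49 + 48*(-3*⅓)/(-1 + 48*(-3*⅓))) = -10*(-49 + 48*(-1)/(-1 + 48*(-1))) = -10*(-49 + 48*(-1)/(-1 - 48)) = -10*(-49 + 48*(-1)/(-49)) = -10*(-49 + 48*(-1)*(-1/49)) = -10*(-49 + 48/49) = -10*(-2353/49) = 23530/49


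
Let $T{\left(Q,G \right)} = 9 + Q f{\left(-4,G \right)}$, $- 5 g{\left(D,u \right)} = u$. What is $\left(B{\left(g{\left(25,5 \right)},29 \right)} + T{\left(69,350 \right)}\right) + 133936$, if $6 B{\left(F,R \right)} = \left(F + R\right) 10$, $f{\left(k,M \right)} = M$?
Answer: $\frac{474425}{3} \approx 1.5814 \cdot 10^{5}$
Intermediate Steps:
$g{\left(D,u \right)} = - \frac{u}{5}$
$B{\left(F,R \right)} = \frac{5 F}{3} + \frac{5 R}{3}$ ($B{\left(F,R \right)} = \frac{\left(F + R\right) 10}{6} = \frac{10 F + 10 R}{6} = \frac{5 F}{3} + \frac{5 R}{3}$)
$T{\left(Q,G \right)} = 9 + G Q$ ($T{\left(Q,G \right)} = 9 + Q G = 9 + G Q$)
$\left(B{\left(g{\left(25,5 \right)},29 \right)} + T{\left(69,350 \right)}\right) + 133936 = \left(\left(\frac{5 \left(\left(- \frac{1}{5}\right) 5\right)}{3} + \frac{5}{3} \cdot 29\right) + \left(9 + 350 \cdot 69\right)\right) + 133936 = \left(\left(\frac{5}{3} \left(-1\right) + \frac{145}{3}\right) + \left(9 + 24150\right)\right) + 133936 = \left(\left(- \frac{5}{3} + \frac{145}{3}\right) + 24159\right) + 133936 = \left(\frac{140}{3} + 24159\right) + 133936 = \frac{72617}{3} + 133936 = \frac{474425}{3}$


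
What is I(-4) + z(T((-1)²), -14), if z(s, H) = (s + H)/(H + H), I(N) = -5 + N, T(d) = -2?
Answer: -59/7 ≈ -8.4286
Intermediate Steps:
z(s, H) = (H + s)/(2*H) (z(s, H) = (H + s)/((2*H)) = (H + s)*(1/(2*H)) = (H + s)/(2*H))
I(-4) + z(T((-1)²), -14) = (-5 - 4) + (½)*(-14 - 2)/(-14) = -9 + (½)*(-1/14)*(-16) = -9 + 4/7 = -59/7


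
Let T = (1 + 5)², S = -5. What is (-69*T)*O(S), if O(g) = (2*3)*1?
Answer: -14904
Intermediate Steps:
T = 36 (T = 6² = 36)
O(g) = 6 (O(g) = 6*1 = 6)
(-69*T)*O(S) = -69*36*6 = -2484*6 = -14904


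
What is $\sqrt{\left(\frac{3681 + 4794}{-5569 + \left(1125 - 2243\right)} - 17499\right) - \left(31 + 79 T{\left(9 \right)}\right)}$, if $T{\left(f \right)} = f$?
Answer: $\frac{i \sqrt{90635629206}}{2229} \approx 135.06 i$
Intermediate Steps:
$\sqrt{\left(\frac{3681 + 4794}{-5569 + \left(1125 - 2243\right)} - 17499\right) - \left(31 + 79 T{\left(9 \right)}\right)} = \sqrt{\left(\frac{3681 + 4794}{-5569 + \left(1125 - 2243\right)} - 17499\right) - 742} = \sqrt{\left(\frac{8475}{-5569 + \left(1125 - 2243\right)} - 17499\right) - 742} = \sqrt{\left(\frac{8475}{-5569 - 1118} - 17499\right) - 742} = \sqrt{\left(\frac{8475}{-6687} - 17499\right) - 742} = \sqrt{\left(8475 \left(- \frac{1}{6687}\right) - 17499\right) - 742} = \sqrt{\left(- \frac{2825}{2229} - 17499\right) - 742} = \sqrt{- \frac{39008096}{2229} - 742} = \sqrt{- \frac{40662014}{2229}} = \frac{i \sqrt{90635629206}}{2229}$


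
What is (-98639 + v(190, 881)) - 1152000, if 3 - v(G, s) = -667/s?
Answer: -1101809649/881 ≈ -1.2506e+6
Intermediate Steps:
v(G, s) = 3 + 667/s (v(G, s) = 3 - (-667)/s = 3 + 667/s)
(-98639 + v(190, 881)) - 1152000 = (-98639 + (3 + 667/881)) - 1152000 = (-98639 + 3310/881) - 1152000 = -86897649/881 - 1152000 = -1101809649/881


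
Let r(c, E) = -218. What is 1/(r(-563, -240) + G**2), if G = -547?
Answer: 1/298991 ≈ 3.3446e-6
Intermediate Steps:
1/(r(-563, -240) + G**2) = 1/(-218 + (-547)**2) = 1/(-218 + 299209) = 1/298991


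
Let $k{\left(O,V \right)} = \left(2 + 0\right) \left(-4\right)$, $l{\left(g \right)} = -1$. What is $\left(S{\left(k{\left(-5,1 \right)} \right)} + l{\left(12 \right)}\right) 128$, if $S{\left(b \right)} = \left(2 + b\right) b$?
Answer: $6016$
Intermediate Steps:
$k{\left(O,V \right)} = -8$ ($k{\left(O,V \right)} = 2 \left(-4\right) = -8$)
$S{\left(b \right)} = b \left(2 + b\right)$
$\left(S{\left(k{\left(-5,1 \right)} \right)} + l{\left(12 \right)}\right) 128 = \left(- 8 \left(2 - 8\right) - 1\right) 128 = \left(\left(-8\right) \left(-6\right) - 1\right) 128 = \left(48 - 1\right) 128 = 47 \cdot 128 = 6016$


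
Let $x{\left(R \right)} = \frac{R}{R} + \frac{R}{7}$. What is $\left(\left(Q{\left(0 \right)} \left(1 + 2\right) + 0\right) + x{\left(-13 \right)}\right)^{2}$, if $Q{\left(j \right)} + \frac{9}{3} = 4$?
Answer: $\frac{225}{49} \approx 4.5918$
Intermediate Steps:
$Q{\left(j \right)} = 1$ ($Q{\left(j \right)} = -3 + 4 = 1$)
$x{\left(R \right)} = 1 + \frac{R}{7}$ ($x{\left(R \right)} = 1 + R \frac{1}{7} = 1 + \frac{R}{7}$)
$\left(\left(Q{\left(0 \right)} \left(1 + 2\right) + 0\right) + x{\left(-13 \right)}\right)^{2} = \left(\left(1 \left(1 + 2\right) + 0\right) + \left(1 + \frac{1}{7} \left(-13\right)\right)\right)^{2} = \left(\left(1 \cdot 3 + 0\right) + \left(1 - \frac{13}{7}\right)\right)^{2} = \left(\left(3 + 0\right) - \frac{6}{7}\right)^{2} = \left(3 - \frac{6}{7}\right)^{2} = \left(\frac{15}{7}\right)^{2} = \frac{225}{49}$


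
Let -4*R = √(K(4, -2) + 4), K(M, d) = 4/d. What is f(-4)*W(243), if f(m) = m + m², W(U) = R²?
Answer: 3/2 ≈ 1.5000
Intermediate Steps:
R = -√2/4 (R = -√(4/(-2) + 4)/4 = -√(4*(-½) + 4)/4 = -√(-2 + 4)/4 = -√2/4 ≈ -0.35355)
W(U) = ⅛ (W(U) = (-√2/4)² = ⅛)
f(-4)*W(243) = -4*(1 - 4)*(⅛) = -4*(-3)*(⅛) = 12*(⅛) = 3/2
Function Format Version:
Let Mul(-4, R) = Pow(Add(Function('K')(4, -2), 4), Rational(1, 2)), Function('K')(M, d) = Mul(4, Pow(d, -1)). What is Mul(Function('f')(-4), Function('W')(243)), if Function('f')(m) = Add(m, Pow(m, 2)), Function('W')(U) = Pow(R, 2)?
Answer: Rational(3, 2) ≈ 1.5000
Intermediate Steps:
R = Mul(Rational(-1, 4), Pow(2, Rational(1, 2))) (R = Mul(Rational(-1, 4), Pow(Add(Mul(4, Pow(-2, -1)), 4), Rational(1, 2))) = Mul(Rational(-1, 4), Pow(Add(Mul(4, Rational(-1, 2)), 4), Rational(1, 2))) = Mul(Rational(-1, 4), Pow(Add(-2, 4), Rational(1, 2))) = Mul(Rational(-1, 4), Pow(2, Rational(1, 2))) ≈ -0.35355)
Function('W')(U) = Rational(1, 8) (Function('W')(U) = Pow(Mul(Rational(-1, 4), Pow(2, Rational(1, 2))), 2) = Rational(1, 8))
Mul(Function('f')(-4), Function('W')(243)) = Mul(Mul(-4, Add(1, -4)), Rational(1, 8)) = Mul(Mul(-4, -3), Rational(1, 8)) = Mul(12, Rational(1, 8)) = Rational(3, 2)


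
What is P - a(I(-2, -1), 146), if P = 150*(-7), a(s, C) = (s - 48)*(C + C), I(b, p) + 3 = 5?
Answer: 12382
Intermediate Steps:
I(b, p) = 2 (I(b, p) = -3 + 5 = 2)
a(s, C) = 2*C*(-48 + s) (a(s, C) = (-48 + s)*(2*C) = 2*C*(-48 + s))
P = -1050
P - a(I(-2, -1), 146) = -1050 - 2*146*(-48 + 2) = -1050 - 2*146*(-46) = -1050 - 1*(-13432) = -1050 + 13432 = 12382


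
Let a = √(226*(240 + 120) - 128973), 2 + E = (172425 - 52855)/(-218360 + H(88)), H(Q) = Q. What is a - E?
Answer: 278057/109136 + I*√47613 ≈ 2.5478 + 218.2*I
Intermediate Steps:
E = -278057/109136 (E = -2 + (172425 - 52855)/(-218360 + 88) = -2 + 119570/(-218272) = -2 + 119570*(-1/218272) = -2 - 59785/109136 = -278057/109136 ≈ -2.5478)
a = I*√47613 (a = √(226*360 - 128973) = √(81360 - 128973) = √(-47613) = I*√47613 ≈ 218.2*I)
a - E = I*√47613 - 1*(-278057/109136) = I*√47613 + 278057/109136 = 278057/109136 + I*√47613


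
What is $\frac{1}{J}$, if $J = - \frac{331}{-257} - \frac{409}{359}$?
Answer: $\frac{92263}{13716} \approx 6.7267$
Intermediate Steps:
$J = \frac{13716}{92263}$ ($J = \left(-331\right) \left(- \frac{1}{257}\right) - \frac{409}{359} = \frac{331}{257} - \frac{409}{359} = \frac{13716}{92263} \approx 0.14866$)
$\frac{1}{J} = \frac{1}{\frac{13716}{92263}} = \frac{92263}{13716}$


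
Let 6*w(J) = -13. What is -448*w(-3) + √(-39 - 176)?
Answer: 2912/3 + I*√215 ≈ 970.67 + 14.663*I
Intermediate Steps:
w(J) = -13/6 (w(J) = (⅙)*(-13) = -13/6)
-448*w(-3) + √(-39 - 176) = -448*(-13/6) + √(-39 - 176) = 2912/3 + √(-215) = 2912/3 + I*√215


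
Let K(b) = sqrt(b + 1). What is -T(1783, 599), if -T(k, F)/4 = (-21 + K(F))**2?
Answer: 4164 - 1680*sqrt(6) ≈ 48.857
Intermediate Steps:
K(b) = sqrt(1 + b)
T(k, F) = -4*(-21 + sqrt(1 + F))**2
-T(1783, 599) = -(-4)*(-21 + sqrt(1 + 599))**2 = -(-4)*(-21 + sqrt(600))**2 = -(-4)*(-21 + 10*sqrt(6))**2 = 4*(-21 + 10*sqrt(6))**2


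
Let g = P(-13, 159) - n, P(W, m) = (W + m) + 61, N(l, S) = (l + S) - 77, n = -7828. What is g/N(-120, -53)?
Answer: -1607/50 ≈ -32.140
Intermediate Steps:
N(l, S) = -77 + S + l (N(l, S) = (S + l) - 77 = -77 + S + l)
P(W, m) = 61 + W + m
g = 8035 (g = (61 - 13 + 159) - 1*(-7828) = 207 + 7828 = 8035)
g/N(-120, -53) = 8035/(-77 - 53 - 120) = 8035/(-250) = 8035*(-1/250) = -1607/50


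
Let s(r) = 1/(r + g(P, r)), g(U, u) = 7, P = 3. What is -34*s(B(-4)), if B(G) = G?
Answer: -34/3 ≈ -11.333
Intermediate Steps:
s(r) = 1/(7 + r) (s(r) = 1/(r + 7) = 1/(7 + r))
-34*s(B(-4)) = -34/(7 - 4) = -34/3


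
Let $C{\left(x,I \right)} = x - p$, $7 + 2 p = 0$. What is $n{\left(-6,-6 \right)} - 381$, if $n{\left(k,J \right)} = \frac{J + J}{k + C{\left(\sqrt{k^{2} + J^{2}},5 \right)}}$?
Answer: $- \frac{100323}{263} - \frac{288 \sqrt{2}}{263} \approx -383.0$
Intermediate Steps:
$p = - \frac{7}{2}$ ($p = - \frac{7}{2} + \frac{1}{2} \cdot 0 = - \frac{7}{2} + 0 = - \frac{7}{2} \approx -3.5$)
$C{\left(x,I \right)} = \frac{7}{2} + x$ ($C{\left(x,I \right)} = x - - \frac{7}{2} = x + \frac{7}{2} = \frac{7}{2} + x$)
$n{\left(k,J \right)} = \frac{2 J}{\frac{7}{2} + k + \sqrt{J^{2} + k^{2}}}$ ($n{\left(k,J \right)} = \frac{J + J}{k + \left(\frac{7}{2} + \sqrt{k^{2} + J^{2}}\right)} = \frac{2 J}{k + \left(\frac{7}{2} + \sqrt{J^{2} + k^{2}}\right)} = \frac{2 J}{\frac{7}{2} + k + \sqrt{J^{2} + k^{2}}}$)
$n{\left(-6,-6 \right)} - 381 = 4 \left(-6\right) \frac{1}{7 + 2 \left(-6\right) + 2 \sqrt{\left(-6\right)^{2} + \left(-6\right)^{2}}} - 381 = 4 \left(-6\right) \frac{1}{7 - 12 + 2 \sqrt{36 + 36}} - 381 = 4 \left(-6\right) \frac{1}{7 - 12 + 2 \sqrt{72}} - 381 = 4 \left(-6\right) \frac{1}{7 - 12 + 2 \cdot 6 \sqrt{2}} - 381 = 4 \left(-6\right) \frac{1}{7 - 12 + 12 \sqrt{2}} - 381 = 4 \left(-6\right) \frac{1}{-5 + 12 \sqrt{2}} - 381 = - \frac{24}{-5 + 12 \sqrt{2}} - 381 = -381 - \frac{24}{-5 + 12 \sqrt{2}}$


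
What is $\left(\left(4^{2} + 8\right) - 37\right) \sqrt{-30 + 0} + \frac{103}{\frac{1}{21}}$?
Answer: $2163 - 13 i \sqrt{30} \approx 2163.0 - 71.204 i$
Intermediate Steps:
$\left(\left(4^{2} + 8\right) - 37\right) \sqrt{-30 + 0} + \frac{103}{\frac{1}{21}} = \left(\left(16 + 8\right) - 37\right) \sqrt{-30} + 103 \frac{1}{\frac{1}{21}} = \left(24 - 37\right) i \sqrt{30} + 103 \cdot 21 = - 13 i \sqrt{30} + 2163 = 2163 - 13 i \sqrt{30}$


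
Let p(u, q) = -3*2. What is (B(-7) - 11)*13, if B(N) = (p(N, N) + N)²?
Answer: 2054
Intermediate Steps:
p(u, q) = -6
B(N) = (-6 + N)²
(B(-7) - 11)*13 = ((-6 - 7)² - 11)*13 = ((-13)² - 11)*13 = (169 - 11)*13 = 158*13 = 2054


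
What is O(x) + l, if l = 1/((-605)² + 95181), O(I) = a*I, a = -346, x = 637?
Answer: -101650724811/461206 ≈ -2.2040e+5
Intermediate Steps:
O(I) = -346*I
l = 1/461206 (l = 1/(366025 + 95181) = 1/461206 ≈ 2.1682e-6)
O(x) + l = -346*637 + 1/461206 = -220402 + 1/461206 = -101650724811/461206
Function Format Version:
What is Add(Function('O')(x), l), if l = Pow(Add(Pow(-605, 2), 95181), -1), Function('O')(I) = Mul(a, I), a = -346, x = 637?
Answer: Rational(-101650724811, 461206) ≈ -2.2040e+5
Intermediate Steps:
Function('O')(I) = Mul(-346, I)
l = Rational(1, 461206) (l = Pow(Add(366025, 95181), -1) = Pow(461206, -1) = Rational(1, 461206) ≈ 2.1682e-6)
Add(Function('O')(x), l) = Add(Mul(-346, 637), Rational(1, 461206)) = Add(-220402, Rational(1, 461206)) = Rational(-101650724811, 461206)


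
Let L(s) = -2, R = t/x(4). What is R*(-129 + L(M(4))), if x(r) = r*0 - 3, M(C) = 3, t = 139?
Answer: 18209/3 ≈ 6069.7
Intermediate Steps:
x(r) = -3 (x(r) = 0 - 3 = -3)
R = -139/3 (R = 139/(-3) = 139*(-⅓) = -139/3 ≈ -46.333)
R*(-129 + L(M(4))) = -139*(-129 - 2)/3 = -139/3*(-131) = 18209/3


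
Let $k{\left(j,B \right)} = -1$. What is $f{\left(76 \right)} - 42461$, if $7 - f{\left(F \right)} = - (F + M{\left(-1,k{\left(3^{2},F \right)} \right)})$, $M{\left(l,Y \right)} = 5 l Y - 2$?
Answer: $-42375$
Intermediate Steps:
$M{\left(l,Y \right)} = -2 + 5 Y l$ ($M{\left(l,Y \right)} = 5 Y l - 2 = -2 + 5 Y l$)
$f{\left(F \right)} = 10 + F$ ($f{\left(F \right)} = 7 - - (F - \left(2 + 5 \left(-1\right)\right)) = 7 - - (F + \left(-2 + 5\right)) = 7 - - (F + 3) = 7 - - (3 + F) = 7 - \left(-3 - F\right) = 7 + \left(3 + F\right) = 10 + F$)
$f{\left(76 \right)} - 42461 = \left(10 + 76\right) - 42461 = 86 - 42461 = -42375$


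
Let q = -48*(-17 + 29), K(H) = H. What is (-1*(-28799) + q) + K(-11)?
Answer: 28212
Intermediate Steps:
q = -576 (q = -48*12 = -576)
(-1*(-28799) + q) + K(-11) = (-1*(-28799) - 576) - 11 = (28799 - 576) - 11 = 28223 - 11 = 28212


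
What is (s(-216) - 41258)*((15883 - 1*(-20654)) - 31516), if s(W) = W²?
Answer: 27103358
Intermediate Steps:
(s(-216) - 41258)*((15883 - 1*(-20654)) - 31516) = ((-216)² - 41258)*((15883 - 1*(-20654)) - 31516) = (46656 - 41258)*((15883 + 20654) - 31516) = 5398*(36537 - 31516) = 5398*5021 = 27103358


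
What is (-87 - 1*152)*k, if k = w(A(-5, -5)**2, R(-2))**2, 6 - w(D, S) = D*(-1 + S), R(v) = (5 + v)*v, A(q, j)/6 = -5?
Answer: -9503987004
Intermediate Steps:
A(q, j) = -30 (A(q, j) = 6*(-5) = -30)
R(v) = v*(5 + v)
w(D, S) = 6 - D*(-1 + S)
k = 39765636 (k = (6 + (-30)**2 - 1*(-30)**2*(-2*(5 - 2)))**2 = (6 + 900 - 1*900*(-2*3))**2 = (6 + 900 - 1*900*(-6))**2 = (6 + 900 + 5400)**2 = 6306**2 = 39765636)
(-87 - 1*152)*k = (-87 - 1*152)*39765636 = (-87 - 152)*39765636 = -239*39765636 = -9503987004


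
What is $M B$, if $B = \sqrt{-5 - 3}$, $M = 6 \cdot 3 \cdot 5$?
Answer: $180 i \sqrt{2} \approx 254.56 i$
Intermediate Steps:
$M = 90$ ($M = 18 \cdot 5 = 90$)
$B = 2 i \sqrt{2}$ ($B = \sqrt{-8} = 2 i \sqrt{2} \approx 2.8284 i$)
$M B = 90 \cdot 2 i \sqrt{2} = 180 i \sqrt{2}$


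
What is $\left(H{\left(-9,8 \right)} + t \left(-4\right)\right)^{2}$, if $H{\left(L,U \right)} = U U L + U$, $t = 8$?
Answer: $360000$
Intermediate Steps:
$H{\left(L,U \right)} = U + L U^{2}$ ($H{\left(L,U \right)} = U^{2} L + U = L U^{2} + U = U + L U^{2}$)
$\left(H{\left(-9,8 \right)} + t \left(-4\right)\right)^{2} = \left(8 \left(1 - 72\right) + 8 \left(-4\right)\right)^{2} = \left(8 \left(1 - 72\right) - 32\right)^{2} = \left(8 \left(-71\right) - 32\right)^{2} = \left(-568 - 32\right)^{2} = \left(-600\right)^{2} = 360000$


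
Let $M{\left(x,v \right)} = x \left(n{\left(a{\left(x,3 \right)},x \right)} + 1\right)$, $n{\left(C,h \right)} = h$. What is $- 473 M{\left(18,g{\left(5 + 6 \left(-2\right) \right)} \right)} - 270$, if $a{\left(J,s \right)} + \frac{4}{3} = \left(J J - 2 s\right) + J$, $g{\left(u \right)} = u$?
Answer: $-162036$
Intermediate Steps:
$a{\left(J,s \right)} = - \frac{4}{3} + J + J^{2} - 2 s$ ($a{\left(J,s \right)} = - \frac{4}{3} + \left(\left(J J - 2 s\right) + J\right) = - \frac{4}{3} + \left(\left(J^{2} - 2 s\right) + J\right) = - \frac{4}{3} + \left(J + J^{2} - 2 s\right) = - \frac{4}{3} + J + J^{2} - 2 s$)
$M{\left(x,v \right)} = x \left(1 + x\right)$ ($M{\left(x,v \right)} = x \left(x + 1\right) = x \left(1 + x\right)$)
$- 473 M{\left(18,g{\left(5 + 6 \left(-2\right) \right)} \right)} - 270 = - 473 \cdot 18 \left(1 + 18\right) - 270 = - 473 \cdot 18 \cdot 19 - 270 = \left(-473\right) 342 - 270 = -161766 - 270 = -162036$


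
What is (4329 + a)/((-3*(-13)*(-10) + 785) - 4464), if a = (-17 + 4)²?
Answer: -346/313 ≈ -1.1054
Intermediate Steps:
a = 169 (a = (-13)² = 169)
(4329 + a)/((-3*(-13)*(-10) + 785) - 4464) = (4329 + 169)/((-3*(-13)*(-10) + 785) - 4464) = 4498/((39*(-10) + 785) - 4464) = 4498/((-390 + 785) - 4464) = 4498/(395 - 4464) = 4498/(-4069) = 4498*(-1/4069) = -346/313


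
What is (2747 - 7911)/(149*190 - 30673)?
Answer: 5164/2363 ≈ 2.1854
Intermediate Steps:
(2747 - 7911)/(149*190 - 30673) = -5164/(28310 - 30673) = -5164/(-2363) = -5164*(-1/2363) = 5164/2363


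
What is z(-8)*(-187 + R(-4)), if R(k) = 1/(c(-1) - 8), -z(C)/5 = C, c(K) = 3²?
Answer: -7440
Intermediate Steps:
c(K) = 9
z(C) = -5*C
R(k) = 1 (R(k) = 1/(9 - 8) = 1/1 = 1)
z(-8)*(-187 + R(-4)) = (-5*(-8))*(-187 + 1) = 40*(-186) = -7440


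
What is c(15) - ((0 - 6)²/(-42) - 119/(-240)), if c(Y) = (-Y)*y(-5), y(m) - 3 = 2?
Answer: -125393/1680 ≈ -74.639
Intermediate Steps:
y(m) = 5 (y(m) = 3 + 2 = 5)
c(Y) = -5*Y (c(Y) = -Y*5 = -5*Y)
c(15) - ((0 - 6)²/(-42) - 119/(-240)) = -5*15 - ((0 - 6)²/(-42) - 119/(-240)) = -75 - ((-6)²*(-1/42) - 119*(-1/240)) = -75 - (36*(-1/42) + 119/240) = -75 - (-6/7 + 119/240) = -75 - 1*(-607/1680) = -75 + 607/1680 = -125393/1680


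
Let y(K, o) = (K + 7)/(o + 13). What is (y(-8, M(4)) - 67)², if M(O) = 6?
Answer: 1623076/361 ≈ 4496.1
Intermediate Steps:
y(K, o) = (7 + K)/(13 + o)
(y(-8, M(4)) - 67)² = ((7 - 8)/(13 + 6) - 67)² = (-1/19 - 67)² = (-1274/19)² = 1623076/361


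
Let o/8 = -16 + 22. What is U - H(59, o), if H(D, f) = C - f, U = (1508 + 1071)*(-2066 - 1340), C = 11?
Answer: -8784037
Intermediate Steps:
U = -8784074 (U = 2579*(-3406) = -8784074)
o = 48 (o = 8*(-16 + 22) = 8*6 = 48)
H(D, f) = 11 - f
U - H(59, o) = -8784074 - (11 - 1*48) = -8784074 - (11 - 48) = -8784074 - 1*(-37) = -8784074 + 37 = -8784037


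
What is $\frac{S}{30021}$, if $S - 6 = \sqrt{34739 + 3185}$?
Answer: $\frac{2}{10007} + \frac{2 \sqrt{9481}}{30021} \approx 0.0066867$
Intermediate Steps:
$S = 6 + 2 \sqrt{9481}$ ($S = 6 + \sqrt{34739 + 3185} = 6 + \sqrt{37924} = 6 + 2 \sqrt{9481} \approx 200.74$)
$\frac{S}{30021} = \frac{6 + 2 \sqrt{9481}}{30021} = \left(6 + 2 \sqrt{9481}\right) \frac{1}{30021} = \frac{2}{10007} + \frac{2 \sqrt{9481}}{30021}$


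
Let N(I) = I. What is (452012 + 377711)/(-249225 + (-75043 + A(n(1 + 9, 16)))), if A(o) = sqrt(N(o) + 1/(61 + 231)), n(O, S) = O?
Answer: -78563364387088/30703722857687 - 1659446*sqrt(213233)/30703722857687 ≈ -2.5588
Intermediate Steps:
A(o) = sqrt(1/292 + o) (A(o) = sqrt(o + 1/(61 + 231)) = sqrt(o + 1/292) = sqrt(1/292 + o))
(452012 + 377711)/(-249225 + (-75043 + A(n(1 + 9, 16)))) = (452012 + 377711)/(-249225 + (-75043 + sqrt(73 + 21316*(1 + 9))/146)) = 829723/(-249225 + (-75043 + sqrt(73 + 21316*10)/146)) = 829723/(-249225 + (-75043 + sqrt(73 + 213160)/146)) = 829723/(-249225 + (-75043 + sqrt(213233)/146)) = 829723/(-324268 + sqrt(213233)/146)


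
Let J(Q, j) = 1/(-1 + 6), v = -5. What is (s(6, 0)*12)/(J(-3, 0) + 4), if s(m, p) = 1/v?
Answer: -4/7 ≈ -0.57143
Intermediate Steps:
s(m, p) = -⅕ (s(m, p) = 1/(-5) = -⅕)
J(Q, j) = ⅕ (J(Q, j) = 1/5 = ⅕)
(s(6, 0)*12)/(J(-3, 0) + 4) = (-⅕*12)/(⅕ + 4) = -12/(5*21/5) = -12/5*5/21 = -4/7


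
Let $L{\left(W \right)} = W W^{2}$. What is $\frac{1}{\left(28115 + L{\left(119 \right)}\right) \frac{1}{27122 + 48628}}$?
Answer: $\frac{37875}{856637} \approx 0.044214$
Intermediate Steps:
$L{\left(W \right)} = W^{3}$
$\frac{1}{\left(28115 + L{\left(119 \right)}\right) \frac{1}{27122 + 48628}} = \frac{1}{\left(28115 + 119^{3}\right) \frac{1}{27122 + 48628}} = \frac{1}{\left(28115 + 1685159\right) \frac{1}{75750}} = \frac{1}{1713274 \cdot \frac{1}{75750}} = \frac{1}{\frac{856637}{37875}} = \frac{37875}{856637}$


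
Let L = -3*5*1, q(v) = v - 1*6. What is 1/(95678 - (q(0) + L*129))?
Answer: 1/97619 ≈ 1.0244e-5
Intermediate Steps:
q(v) = -6 + v (q(v) = v - 6 = -6 + v)
L = -15 (L = -15*1 = -15)
1/(95678 - (q(0) + L*129)) = 1/(95678 - ((-6 + 0) - 15*129)) = 1/(95678 - (-6 - 1935)) = 1/(95678 - 1*(-1941)) = 1/(95678 + 1941) = 1/97619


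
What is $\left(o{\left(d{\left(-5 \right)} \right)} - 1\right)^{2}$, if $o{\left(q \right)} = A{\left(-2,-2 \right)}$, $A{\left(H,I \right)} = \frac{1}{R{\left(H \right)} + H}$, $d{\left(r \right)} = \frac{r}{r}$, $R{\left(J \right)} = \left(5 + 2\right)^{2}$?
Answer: $\frac{2116}{2209} \approx 0.9579$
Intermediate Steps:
$R{\left(J \right)} = 49$ ($R{\left(J \right)} = 7^{2} = 49$)
$d{\left(r \right)} = 1$
$A{\left(H,I \right)} = \frac{1}{49 + H}$
$o{\left(q \right)} = \frac{1}{47}$ ($o{\left(q \right)} = \frac{1}{49 - 2} = \frac{1}{47}$)
$\left(o{\left(d{\left(-5 \right)} \right)} - 1\right)^{2} = \left(\frac{1}{47} - 1\right)^{2} = \left(- \frac{46}{47}\right)^{2} = \frac{2116}{2209}$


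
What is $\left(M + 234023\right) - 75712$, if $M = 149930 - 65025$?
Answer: $243216$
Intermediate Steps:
$M = 84905$ ($M = 149930 - 65025 = 84905$)
$\left(M + 234023\right) - 75712 = \left(84905 + 234023\right) - 75712 = 318928 - 75712 = 243216$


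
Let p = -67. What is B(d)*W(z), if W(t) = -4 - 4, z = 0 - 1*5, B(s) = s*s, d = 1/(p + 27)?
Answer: -1/200 ≈ -0.0050000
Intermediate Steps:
d = -1/40 (d = 1/(-67 + 27) = 1/(-40) = -1/40 ≈ -0.025000)
B(s) = s²
z = -5 (z = 0 - 5 = -5)
W(t) = -8
B(d)*W(z) = (-1/40)²*(-8) = (1/1600)*(-8) = -1/200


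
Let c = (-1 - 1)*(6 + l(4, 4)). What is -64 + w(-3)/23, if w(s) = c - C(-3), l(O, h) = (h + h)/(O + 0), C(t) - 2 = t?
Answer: -1487/23 ≈ -64.652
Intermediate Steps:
C(t) = 2 + t
l(O, h) = 2*h/O (l(O, h) = (2*h)/O = 2*h/O)
c = -16 (c = (-1 - 1)*(6 + 2*4/4) = -2*(6 + 2*4*(¼)) = -2*(6 + 2) = -2*8 = -16)
w(s) = -15 (w(s) = -16 - (2 - 3) = -16 - 1*(-1) = -16 + 1 = -15)
-64 + w(-3)/23 = -64 - 15/23 = -1487/23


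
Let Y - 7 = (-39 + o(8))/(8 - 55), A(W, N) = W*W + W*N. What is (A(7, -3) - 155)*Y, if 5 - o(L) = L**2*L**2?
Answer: -566293/47 ≈ -12049.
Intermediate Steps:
A(W, N) = W**2 + N*W
o(L) = 5 - L**4 (o(L) = 5 - L**2*L**2 = 5 - L**4)
Y = 4459/47 (Y = 7 + (-39 + (5 - 1*8**4))/(8 - 55) = 7 + (-39 + (5 - 1*4096))/(-47) = 7 + (-39 + (5 - 4096))*(-1/47) = 7 + (-39 - 4091)*(-1/47) = 7 - 4130*(-1/47) = 7 + 4130/47 = 4459/47 ≈ 94.872)
(A(7, -3) - 155)*Y = (7*(-3 + 7) - 155)*(4459/47) = (7*4 - 155)*(4459/47) = (28 - 155)*(4459/47) = -127*4459/47 = -566293/47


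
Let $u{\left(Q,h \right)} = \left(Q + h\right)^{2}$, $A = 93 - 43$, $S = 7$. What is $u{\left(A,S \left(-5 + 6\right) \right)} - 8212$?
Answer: $-4963$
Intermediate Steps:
$A = 50$ ($A = 93 - 43 = 50$)
$u{\left(A,S \left(-5 + 6\right) \right)} - 8212 = \left(50 + 7 \left(-5 + 6\right)\right)^{2} - 8212 = \left(50 + 7 \cdot 1\right)^{2} - 8212 = \left(50 + 7\right)^{2} - 8212 = 57^{2} - 8212 = 3249 - 8212 = -4963$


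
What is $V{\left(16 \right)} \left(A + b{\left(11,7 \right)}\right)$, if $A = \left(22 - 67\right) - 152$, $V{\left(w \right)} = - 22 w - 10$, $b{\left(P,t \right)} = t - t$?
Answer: $71314$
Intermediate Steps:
$b{\left(P,t \right)} = 0$
$V{\left(w \right)} = -10 - 22 w$
$A = -197$ ($A = -45 - 152 = -197$)
$V{\left(16 \right)} \left(A + b{\left(11,7 \right)}\right) = \left(-10 - 352\right) \left(-197 + 0\right) = \left(-10 - 352\right) \left(-197\right) = \left(-362\right) \left(-197\right) = 71314$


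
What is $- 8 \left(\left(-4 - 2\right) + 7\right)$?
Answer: $-8$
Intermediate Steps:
$- 8 \left(\left(-4 - 2\right) + 7\right) = - 8 \left(-6 + 7\right) = \left(-8\right) 1 = -8$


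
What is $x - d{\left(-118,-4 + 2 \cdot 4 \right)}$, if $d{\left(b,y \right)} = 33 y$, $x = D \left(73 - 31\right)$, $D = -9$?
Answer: $-510$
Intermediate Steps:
$x = -378$ ($x = - 9 \left(73 - 31\right) = \left(-9\right) 42 = -378$)
$x - d{\left(-118,-4 + 2 \cdot 4 \right)} = -378 - 33 \left(-4 + 2 \cdot 4\right) = -378 - 33 \left(-4 + 8\right) = -378 - 33 \cdot 4 = -378 - 132 = -510$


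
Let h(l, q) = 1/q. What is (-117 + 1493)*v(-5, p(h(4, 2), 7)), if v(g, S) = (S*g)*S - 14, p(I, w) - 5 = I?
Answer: -227384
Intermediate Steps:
p(I, w) = 5 + I
v(g, S) = -14 + g*S² (v(g, S) = g*S² - 14 = -14 + g*S²)
(-117 + 1493)*v(-5, p(h(4, 2), 7)) = (-117 + 1493)*(-14 - 5*(5 + 1/2)²) = 1376*(-14 - 5*(5 + ½)²) = 1376*(-14 - 5*(11/2)²) = 1376*(-14 - 5*121/4) = 1376*(-14 - 605/4) = 1376*(-661/4) = -227384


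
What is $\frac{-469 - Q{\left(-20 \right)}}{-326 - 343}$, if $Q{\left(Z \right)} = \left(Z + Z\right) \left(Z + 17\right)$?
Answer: $\frac{589}{669} \approx 0.88042$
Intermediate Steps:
$Q{\left(Z \right)} = 2 Z \left(17 + Z\right)$
$\frac{-469 - Q{\left(-20 \right)}}{-326 - 343} = \frac{-469 - 2 \left(-20\right) \left(17 - 20\right)}{-326 - 343} = \frac{-469 - 2 \left(-20\right) \left(-3\right)}{-669} = \left(-469 - 120\right) \left(- \frac{1}{669}\right) = \left(-589\right) \left(- \frac{1}{669}\right) = \frac{589}{669}$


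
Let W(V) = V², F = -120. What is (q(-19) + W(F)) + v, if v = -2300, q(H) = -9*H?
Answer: 12271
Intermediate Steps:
(q(-19) + W(F)) + v = (-9*(-19) + (-120)²) - 2300 = (171 + 14400) - 2300 = 14571 - 2300 = 12271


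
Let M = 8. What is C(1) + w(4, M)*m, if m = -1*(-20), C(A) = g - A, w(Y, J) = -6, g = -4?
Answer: -125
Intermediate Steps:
C(A) = -4 - A
m = 20
C(1) + w(4, M)*m = (-4 - 1*1) - 6*20 = (-4 - 1) - 120 = -5 - 120 = -125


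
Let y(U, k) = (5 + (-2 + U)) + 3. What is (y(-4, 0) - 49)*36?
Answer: -1692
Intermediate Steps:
y(U, k) = 6 + U (y(U, k) = (3 + U) + 3 = 6 + U)
(y(-4, 0) - 49)*36 = ((6 - 4) - 49)*36 = (2 - 49)*36 = -47*36 = -1692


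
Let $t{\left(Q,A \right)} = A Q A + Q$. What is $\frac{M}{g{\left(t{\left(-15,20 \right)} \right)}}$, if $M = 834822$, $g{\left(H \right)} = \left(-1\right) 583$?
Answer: $- \frac{834822}{583} \approx -1431.9$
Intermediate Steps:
$t{\left(Q,A \right)} = Q + Q A^{2}$ ($t{\left(Q,A \right)} = Q A^{2} + Q = Q + Q A^{2}$)
$g{\left(H \right)} = -583$
$\frac{M}{g{\left(t{\left(-15,20 \right)} \right)}} = \frac{834822}{-583} = 834822 \left(- \frac{1}{583}\right) = - \frac{834822}{583}$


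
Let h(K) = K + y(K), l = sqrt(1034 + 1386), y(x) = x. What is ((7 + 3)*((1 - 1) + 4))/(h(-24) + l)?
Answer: 480/29 + 220*sqrt(5)/29 ≈ 33.515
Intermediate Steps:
l = 22*sqrt(5) (l = sqrt(2420) = 22*sqrt(5) ≈ 49.193)
h(K) = 2*K (h(K) = K + K = 2*K)
((7 + 3)*((1 - 1) + 4))/(h(-24) + l) = ((7 + 3)*((1 - 1) + 4))/(2*(-24) + 22*sqrt(5)) = (10*(0 + 4))/(-48 + 22*sqrt(5)) = (10*4)/(-48 + 22*sqrt(5)) = 40/(-48 + 22*sqrt(5))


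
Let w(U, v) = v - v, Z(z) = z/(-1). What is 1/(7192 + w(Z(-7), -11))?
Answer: 1/7192 ≈ 0.00013904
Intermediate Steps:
Z(z) = -z (Z(z) = z*(-1) = -z)
w(U, v) = 0
1/(7192 + w(Z(-7), -11)) = 1/(7192 + 0) = 1/7192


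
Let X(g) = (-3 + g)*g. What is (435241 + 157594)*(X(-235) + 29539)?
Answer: 50669014615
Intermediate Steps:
X(g) = g*(-3 + g)
(435241 + 157594)*(X(-235) + 29539) = (435241 + 157594)*(-235*(-3 - 235) + 29539) = 592835*(-235*(-238) + 29539) = 592835*(55930 + 29539) = 592835*85469 = 50669014615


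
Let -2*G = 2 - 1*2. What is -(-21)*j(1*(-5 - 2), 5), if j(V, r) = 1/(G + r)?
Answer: 21/5 ≈ 4.2000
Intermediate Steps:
G = 0 (G = -(2 - 1*2)/2 = -(2 - 2)/2 = -½*0 = 0)
j(V, r) = 1/r (j(V, r) = 1/(0 + r) = 1/r)
-(-21)*j(1*(-5 - 2), 5) = -(-21)/5 = -1*(-21/5) = 21/5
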